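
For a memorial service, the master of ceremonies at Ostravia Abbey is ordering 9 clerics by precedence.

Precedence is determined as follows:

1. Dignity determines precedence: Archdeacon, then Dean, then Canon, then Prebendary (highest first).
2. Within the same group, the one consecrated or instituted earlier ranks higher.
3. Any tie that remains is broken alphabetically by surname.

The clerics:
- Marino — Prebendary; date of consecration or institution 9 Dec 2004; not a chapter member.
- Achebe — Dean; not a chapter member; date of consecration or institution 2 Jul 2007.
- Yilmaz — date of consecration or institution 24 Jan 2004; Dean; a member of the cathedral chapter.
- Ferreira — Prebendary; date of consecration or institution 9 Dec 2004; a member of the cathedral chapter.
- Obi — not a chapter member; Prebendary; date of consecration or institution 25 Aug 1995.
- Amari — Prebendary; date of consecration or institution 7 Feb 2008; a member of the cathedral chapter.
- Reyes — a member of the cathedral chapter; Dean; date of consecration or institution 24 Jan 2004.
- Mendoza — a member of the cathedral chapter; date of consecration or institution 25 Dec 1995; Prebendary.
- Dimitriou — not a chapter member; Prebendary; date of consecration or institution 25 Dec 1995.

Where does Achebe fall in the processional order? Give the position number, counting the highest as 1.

3

By dignity: Reyes, Yilmaz and Achebe (Dean); then Obi, Dimitriou, Mendoza, Ferreira, Marino and Amari (Prebendary).
Among Reyes, Yilmaz and Achebe, by date of consecration or institution (earlier first): Reyes and Yilmaz (24 Jan 2004) before Achebe (2 Jul 2007).
Among Reyes and Yilmaz, alphabetically by surname: Reyes before Yilmaz.
Among Obi, Dimitriou, Mendoza, Ferreira, Marino and Amari, by date of consecration or institution (earlier first): Obi (25 Aug 1995) before Dimitriou and Mendoza (25 Dec 1995) before Ferreira and Marino (9 Dec 2004) before Amari (7 Feb 2008).
Among Dimitriou and Mendoza, alphabetically by surname: Dimitriou before Mendoza.
Among Ferreira and Marino, alphabetically by surname: Ferreira before Marino.
Order: Reyes, Yilmaz, Achebe, Obi, Dimitriou, Mendoza, Ferreira, Marino, Amari. So position 3.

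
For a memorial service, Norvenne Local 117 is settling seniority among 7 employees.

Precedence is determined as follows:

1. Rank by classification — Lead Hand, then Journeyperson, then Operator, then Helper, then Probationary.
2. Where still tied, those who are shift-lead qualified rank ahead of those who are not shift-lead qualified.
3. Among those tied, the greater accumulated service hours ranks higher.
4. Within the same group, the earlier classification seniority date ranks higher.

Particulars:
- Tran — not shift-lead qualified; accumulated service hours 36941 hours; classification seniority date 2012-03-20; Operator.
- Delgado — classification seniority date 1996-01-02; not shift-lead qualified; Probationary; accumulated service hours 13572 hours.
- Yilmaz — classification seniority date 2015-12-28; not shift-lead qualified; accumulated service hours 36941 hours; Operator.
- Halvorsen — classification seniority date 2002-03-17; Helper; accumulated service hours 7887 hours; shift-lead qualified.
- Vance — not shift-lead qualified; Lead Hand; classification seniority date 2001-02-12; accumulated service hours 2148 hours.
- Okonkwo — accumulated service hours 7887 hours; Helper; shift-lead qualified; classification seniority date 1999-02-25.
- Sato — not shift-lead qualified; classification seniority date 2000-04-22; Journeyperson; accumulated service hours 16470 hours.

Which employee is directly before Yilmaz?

Tran

By classification: Vance (Lead Hand); then Sato (Journeyperson); then Tran and Yilmaz (Operator); then Okonkwo and Halvorsen (Helper); then Delgado (Probationary).
Tran and Yilmaz are each not shift-lead qualified, so the next rule applies.
Tran and Yilmaz both have accumulated service hours 36941 hours, so the next rule applies.
Among Tran and Yilmaz, by classification seniority date (earlier first): Tran (2012-03-20) before Yilmaz (2015-12-28).
Okonkwo and Halvorsen are each shift-lead qualified, so the next rule applies.
Okonkwo and Halvorsen both have accumulated service hours 7887 hours, so the next rule applies.
Among Okonkwo and Halvorsen, by classification seniority date (earlier first): Okonkwo (1999-02-25) before Halvorsen (2002-03-17).
Order: Vance, Sato, Tran, Yilmaz, Okonkwo, Halvorsen, Delgado.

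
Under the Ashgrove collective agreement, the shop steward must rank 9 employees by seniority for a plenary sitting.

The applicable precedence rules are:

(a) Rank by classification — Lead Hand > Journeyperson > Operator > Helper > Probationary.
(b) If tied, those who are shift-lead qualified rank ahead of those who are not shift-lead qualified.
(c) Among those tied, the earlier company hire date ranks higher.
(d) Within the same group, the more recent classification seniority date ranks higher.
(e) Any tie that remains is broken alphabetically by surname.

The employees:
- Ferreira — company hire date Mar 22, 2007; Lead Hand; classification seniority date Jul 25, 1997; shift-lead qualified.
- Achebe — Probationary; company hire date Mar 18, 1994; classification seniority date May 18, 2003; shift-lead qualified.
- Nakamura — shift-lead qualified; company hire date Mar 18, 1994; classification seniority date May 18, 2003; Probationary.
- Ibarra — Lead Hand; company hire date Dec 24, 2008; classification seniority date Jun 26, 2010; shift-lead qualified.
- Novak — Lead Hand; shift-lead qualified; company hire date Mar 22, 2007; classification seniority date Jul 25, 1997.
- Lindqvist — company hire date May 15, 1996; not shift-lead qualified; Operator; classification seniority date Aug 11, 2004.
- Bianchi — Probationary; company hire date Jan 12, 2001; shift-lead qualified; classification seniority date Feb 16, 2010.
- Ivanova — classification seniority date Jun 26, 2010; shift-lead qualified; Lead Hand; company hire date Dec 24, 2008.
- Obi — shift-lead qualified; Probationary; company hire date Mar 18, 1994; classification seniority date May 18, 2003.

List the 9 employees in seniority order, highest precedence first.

Ferreira, Novak, Ibarra, Ivanova, Lindqvist, Achebe, Nakamura, Obi, Bianchi

By classification: Ferreira, Novak, Ibarra and Ivanova (Lead Hand); then Lindqvist (Operator); then Achebe, Nakamura, Obi and Bianchi (Probationary).
Ferreira, Novak, Ibarra and Ivanova are each shift-lead qualified, so the next rule applies.
Among Ferreira, Novak, Ibarra and Ivanova, by company hire date (earlier first): Ferreira and Novak (Mar 22, 2007) before Ibarra and Ivanova (Dec 24, 2008).
Ferreira and Novak both have classification seniority date Jul 25, 1997, so the next rule applies.
Among Ferreira and Novak, alphabetically by surname: Ferreira before Novak.
Ibarra and Ivanova both have classification seniority date Jun 26, 2010, so the next rule applies.
Among Ibarra and Ivanova, alphabetically by surname: Ibarra before Ivanova.
Achebe, Nakamura, Obi and Bianchi are each shift-lead qualified, so the next rule applies.
Among Achebe, Nakamura, Obi and Bianchi, by company hire date (earlier first): Achebe, Nakamura and Obi (Mar 18, 1994) before Bianchi (Jan 12, 2001).
Achebe, Nakamura and Obi all have classification seniority date May 18, 2003, so the next rule applies.
Among Achebe, Nakamura and Obi, alphabetically by surname: Achebe before Nakamura before Obi.
Full order: Ferreira, Novak, Ibarra, Ivanova, Lindqvist, Achebe, Nakamura, Obi, Bianchi.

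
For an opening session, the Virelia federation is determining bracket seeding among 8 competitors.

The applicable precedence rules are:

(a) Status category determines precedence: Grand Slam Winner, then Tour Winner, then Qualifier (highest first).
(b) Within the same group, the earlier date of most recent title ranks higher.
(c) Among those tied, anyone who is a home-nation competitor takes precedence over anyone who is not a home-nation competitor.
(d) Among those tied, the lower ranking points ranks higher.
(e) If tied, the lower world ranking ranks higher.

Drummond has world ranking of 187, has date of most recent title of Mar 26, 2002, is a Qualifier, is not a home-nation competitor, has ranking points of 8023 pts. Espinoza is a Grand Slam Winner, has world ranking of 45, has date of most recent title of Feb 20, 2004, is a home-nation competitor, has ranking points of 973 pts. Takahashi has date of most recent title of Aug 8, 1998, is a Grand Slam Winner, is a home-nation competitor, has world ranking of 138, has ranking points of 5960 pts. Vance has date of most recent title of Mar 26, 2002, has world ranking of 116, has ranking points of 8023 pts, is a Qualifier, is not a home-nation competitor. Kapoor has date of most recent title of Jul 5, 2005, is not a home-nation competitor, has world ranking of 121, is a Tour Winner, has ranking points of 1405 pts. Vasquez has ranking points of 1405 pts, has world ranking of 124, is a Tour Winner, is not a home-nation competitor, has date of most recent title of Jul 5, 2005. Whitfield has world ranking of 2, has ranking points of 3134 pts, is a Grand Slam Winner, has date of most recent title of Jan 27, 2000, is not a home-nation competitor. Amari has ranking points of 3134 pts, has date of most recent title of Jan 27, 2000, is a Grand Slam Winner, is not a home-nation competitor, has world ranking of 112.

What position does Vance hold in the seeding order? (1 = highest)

7

By status category: Takahashi, Whitfield, Amari and Espinoza (Grand Slam Winner); then Kapoor and Vasquez (Tour Winner); then Vance and Drummond (Qualifier).
Among Takahashi, Whitfield, Amari and Espinoza, by date of most recent title (earlier first): Takahashi (Aug 8, 1998) before Whitfield and Amari (Jan 27, 2000) before Espinoza (Feb 20, 2004).
Whitfield and Amari are each not a home-nation competitor, so the next rule applies.
Whitfield and Amari both have ranking points 3134 pts, so the next rule applies.
Among Whitfield and Amari, by world ranking (lower first): Whitfield (2) before Amari (112).
Kapoor and Vasquez both have date of most recent title Jul 5, 2005, so the next rule applies.
Kapoor and Vasquez are each not a home-nation competitor, so the next rule applies.
Kapoor and Vasquez both have ranking points 1405 pts, so the next rule applies.
Among Kapoor and Vasquez, by world ranking (lower first): Kapoor (121) before Vasquez (124).
Vance and Drummond both have date of most recent title Mar 26, 2002, so the next rule applies.
Vance and Drummond are each not a home-nation competitor, so the next rule applies.
Vance and Drummond both have ranking points 8023 pts, so the next rule applies.
Among Vance and Drummond, by world ranking (lower first): Vance (116) before Drummond (187).
Order: Takahashi, Whitfield, Amari, Espinoza, Kapoor, Vasquez, Vance, Drummond. So position 7.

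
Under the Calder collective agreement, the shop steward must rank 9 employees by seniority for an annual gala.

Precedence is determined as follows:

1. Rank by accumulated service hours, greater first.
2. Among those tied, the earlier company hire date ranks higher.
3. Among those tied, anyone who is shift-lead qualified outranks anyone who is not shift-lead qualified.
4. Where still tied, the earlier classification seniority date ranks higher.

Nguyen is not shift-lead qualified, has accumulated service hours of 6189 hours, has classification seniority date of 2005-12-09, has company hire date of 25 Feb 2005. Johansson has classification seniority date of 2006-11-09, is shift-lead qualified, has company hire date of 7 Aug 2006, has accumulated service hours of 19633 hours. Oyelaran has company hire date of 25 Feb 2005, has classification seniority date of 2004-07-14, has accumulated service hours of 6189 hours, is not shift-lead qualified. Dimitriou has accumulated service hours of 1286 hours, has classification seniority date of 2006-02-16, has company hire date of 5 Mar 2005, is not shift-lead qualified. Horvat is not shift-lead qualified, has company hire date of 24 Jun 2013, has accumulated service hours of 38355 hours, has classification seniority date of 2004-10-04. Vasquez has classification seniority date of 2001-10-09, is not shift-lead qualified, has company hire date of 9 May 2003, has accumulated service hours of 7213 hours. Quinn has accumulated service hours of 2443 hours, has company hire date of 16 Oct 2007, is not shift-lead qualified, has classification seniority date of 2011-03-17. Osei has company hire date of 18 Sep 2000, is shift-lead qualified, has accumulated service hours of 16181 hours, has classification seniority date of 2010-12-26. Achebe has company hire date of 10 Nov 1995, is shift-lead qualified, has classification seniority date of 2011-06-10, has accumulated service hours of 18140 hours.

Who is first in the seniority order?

By accumulated service hours (higher first): Horvat (38355 hours); then Johansson (19633 hours); then Achebe (18140 hours); then Osei (16181 hours); then Vasquez (7213 hours); then Oyelaran and Nguyen (both 6189 hours); then Quinn (2443 hours); then Dimitriou (1286 hours).
Oyelaran and Nguyen both have company hire date 25 Feb 2005, so the next rule applies.
Oyelaran and Nguyen are each not shift-lead qualified, so the next rule applies.
Among Oyelaran and Nguyen, by classification seniority date (earlier first): Oyelaran (2004-07-14) before Nguyen (2005-12-09).
Order: Horvat, Johansson, Achebe, Osei, Vasquez, Oyelaran, Nguyen, Quinn, Dimitriou.

Horvat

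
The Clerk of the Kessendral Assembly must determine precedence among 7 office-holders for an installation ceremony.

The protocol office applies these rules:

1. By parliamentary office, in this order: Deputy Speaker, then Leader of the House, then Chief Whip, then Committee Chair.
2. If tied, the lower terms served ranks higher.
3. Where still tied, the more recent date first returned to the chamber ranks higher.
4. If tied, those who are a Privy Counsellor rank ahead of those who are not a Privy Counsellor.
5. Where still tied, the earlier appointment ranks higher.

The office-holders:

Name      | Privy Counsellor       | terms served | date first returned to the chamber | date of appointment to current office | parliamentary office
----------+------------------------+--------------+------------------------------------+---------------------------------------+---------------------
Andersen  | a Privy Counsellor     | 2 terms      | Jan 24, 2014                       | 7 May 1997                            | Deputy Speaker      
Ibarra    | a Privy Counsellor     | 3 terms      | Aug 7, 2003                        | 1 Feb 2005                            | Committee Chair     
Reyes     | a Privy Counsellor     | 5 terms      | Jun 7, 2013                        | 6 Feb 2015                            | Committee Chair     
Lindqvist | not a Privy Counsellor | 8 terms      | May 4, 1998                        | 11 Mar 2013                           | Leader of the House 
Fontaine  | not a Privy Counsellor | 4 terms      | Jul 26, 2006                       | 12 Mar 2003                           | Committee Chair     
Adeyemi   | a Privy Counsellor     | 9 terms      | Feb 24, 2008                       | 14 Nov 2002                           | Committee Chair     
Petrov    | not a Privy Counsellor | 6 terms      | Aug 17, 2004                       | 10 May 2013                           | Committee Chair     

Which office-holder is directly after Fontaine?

By parliamentary office: Andersen (Deputy Speaker); then Lindqvist (Leader of the House); then Ibarra, Fontaine, Reyes, Petrov and Adeyemi (Committee Chair).
Among Ibarra, Fontaine, Reyes, Petrov and Adeyemi, by terms served (lower first): Ibarra (3 terms) before Fontaine (4 terms) before Reyes (5 terms) before Petrov (6 terms) before Adeyemi (9 terms).
Order: Andersen, Lindqvist, Ibarra, Fontaine, Reyes, Petrov, Adeyemi.

Reyes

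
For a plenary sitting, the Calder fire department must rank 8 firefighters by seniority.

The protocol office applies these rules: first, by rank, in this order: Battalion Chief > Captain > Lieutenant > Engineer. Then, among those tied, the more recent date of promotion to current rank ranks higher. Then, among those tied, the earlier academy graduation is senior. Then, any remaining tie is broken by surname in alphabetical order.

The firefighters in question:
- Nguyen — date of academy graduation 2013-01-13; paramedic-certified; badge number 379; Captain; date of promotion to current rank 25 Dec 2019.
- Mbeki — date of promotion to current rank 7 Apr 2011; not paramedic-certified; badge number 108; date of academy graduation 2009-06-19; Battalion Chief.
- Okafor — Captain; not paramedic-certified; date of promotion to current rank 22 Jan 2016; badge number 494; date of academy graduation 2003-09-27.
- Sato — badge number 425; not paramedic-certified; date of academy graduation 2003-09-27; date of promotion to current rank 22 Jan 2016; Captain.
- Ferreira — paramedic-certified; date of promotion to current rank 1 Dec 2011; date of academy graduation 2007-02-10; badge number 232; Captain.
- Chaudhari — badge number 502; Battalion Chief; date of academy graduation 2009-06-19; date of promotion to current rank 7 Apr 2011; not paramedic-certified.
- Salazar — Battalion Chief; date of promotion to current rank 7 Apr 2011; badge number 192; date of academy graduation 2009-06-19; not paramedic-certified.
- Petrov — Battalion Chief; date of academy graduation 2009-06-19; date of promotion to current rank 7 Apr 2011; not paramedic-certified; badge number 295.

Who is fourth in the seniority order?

By rank: Chaudhari, Mbeki, Petrov and Salazar (Battalion Chief); then Nguyen, Okafor, Sato and Ferreira (Captain).
Chaudhari, Mbeki, Petrov and Salazar all have date of promotion to current rank 7 Apr 2011, so the next rule applies.
Chaudhari, Mbeki, Petrov and Salazar all have date of academy graduation 2009-06-19, so the next rule applies.
Among Chaudhari, Mbeki, Petrov and Salazar, alphabetically by surname: Chaudhari before Mbeki before Petrov before Salazar.
Among Nguyen, Okafor, Sato and Ferreira, by date of promotion to current rank (later first): Nguyen (25 Dec 2019) before Okafor and Sato (22 Jan 2016) before Ferreira (1 Dec 2011).
Okafor and Sato both have date of academy graduation 2003-09-27, so the next rule applies.
Among Okafor and Sato, alphabetically by surname: Okafor before Sato.
Order: Chaudhari, Mbeki, Petrov, Salazar, Nguyen, Okafor, Sato, Ferreira.

Salazar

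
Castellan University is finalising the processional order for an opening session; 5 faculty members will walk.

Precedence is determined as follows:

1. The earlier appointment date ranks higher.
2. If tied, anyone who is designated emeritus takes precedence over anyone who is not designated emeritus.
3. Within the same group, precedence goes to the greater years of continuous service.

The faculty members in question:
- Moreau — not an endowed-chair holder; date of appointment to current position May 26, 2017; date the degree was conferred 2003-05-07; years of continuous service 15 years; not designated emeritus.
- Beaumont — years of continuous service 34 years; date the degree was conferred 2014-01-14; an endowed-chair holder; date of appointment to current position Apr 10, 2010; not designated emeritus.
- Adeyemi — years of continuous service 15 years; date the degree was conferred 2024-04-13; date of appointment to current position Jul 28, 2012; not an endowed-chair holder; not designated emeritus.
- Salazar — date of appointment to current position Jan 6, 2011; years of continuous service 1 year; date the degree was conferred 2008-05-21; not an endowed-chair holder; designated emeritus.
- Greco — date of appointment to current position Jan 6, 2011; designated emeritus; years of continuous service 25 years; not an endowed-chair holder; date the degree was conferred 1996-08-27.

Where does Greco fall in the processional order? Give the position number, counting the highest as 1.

2

By date of appointment to current position (earlier first): Beaumont (Apr 10, 2010); then Greco and Salazar (both Jan 6, 2011); then Adeyemi (Jul 28, 2012); then Moreau (May 26, 2017).
Greco and Salazar are each designated emeritus, so the next rule applies.
Among Greco and Salazar, by years of continuous service (higher first): Greco (25 years) before Salazar (1 year).
Order: Beaumont, Greco, Salazar, Adeyemi, Moreau. So position 2.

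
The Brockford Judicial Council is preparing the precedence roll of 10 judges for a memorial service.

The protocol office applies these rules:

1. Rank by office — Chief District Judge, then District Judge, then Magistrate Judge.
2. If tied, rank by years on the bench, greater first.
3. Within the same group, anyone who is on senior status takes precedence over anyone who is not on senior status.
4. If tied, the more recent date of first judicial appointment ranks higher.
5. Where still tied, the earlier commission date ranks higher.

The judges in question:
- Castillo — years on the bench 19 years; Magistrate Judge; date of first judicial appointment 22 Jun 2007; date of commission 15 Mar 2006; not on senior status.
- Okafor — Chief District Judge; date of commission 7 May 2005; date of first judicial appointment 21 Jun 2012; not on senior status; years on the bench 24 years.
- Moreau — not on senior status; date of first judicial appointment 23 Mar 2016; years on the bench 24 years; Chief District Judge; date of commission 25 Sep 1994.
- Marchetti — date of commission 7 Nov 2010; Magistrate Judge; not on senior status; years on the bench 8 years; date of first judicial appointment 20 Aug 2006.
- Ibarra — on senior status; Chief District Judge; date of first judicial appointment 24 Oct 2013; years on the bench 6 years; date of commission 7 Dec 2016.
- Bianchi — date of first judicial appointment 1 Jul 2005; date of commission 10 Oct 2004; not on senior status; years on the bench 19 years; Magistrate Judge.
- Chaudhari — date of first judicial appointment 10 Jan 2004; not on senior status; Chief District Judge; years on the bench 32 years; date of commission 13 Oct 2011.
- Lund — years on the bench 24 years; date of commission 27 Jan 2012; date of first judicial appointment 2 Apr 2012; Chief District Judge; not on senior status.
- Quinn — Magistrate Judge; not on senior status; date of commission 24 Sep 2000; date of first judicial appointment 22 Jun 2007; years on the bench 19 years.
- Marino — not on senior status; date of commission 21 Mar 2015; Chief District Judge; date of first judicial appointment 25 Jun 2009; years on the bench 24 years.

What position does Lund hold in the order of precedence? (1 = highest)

By office: Chaudhari, Moreau, Okafor, Lund, Marino and Ibarra (Chief District Judge); then Quinn, Castillo, Bianchi and Marchetti (Magistrate Judge).
Among Chaudhari, Moreau, Okafor, Lund, Marino and Ibarra, by years on the bench (higher first): Chaudhari (32 years) before Moreau, Okafor, Lund and Marino (24 years) before Ibarra (6 years).
Moreau, Okafor, Lund and Marino are each not on senior status, so the next rule applies.
Among Moreau, Okafor, Lund and Marino, by date of first judicial appointment (later first): Moreau (23 Mar 2016) before Okafor (21 Jun 2012) before Lund (2 Apr 2012) before Marino (25 Jun 2009).
Among Quinn, Castillo, Bianchi and Marchetti, by years on the bench (higher first): Quinn, Castillo and Bianchi (19 years) before Marchetti (8 years).
Quinn, Castillo and Bianchi are each not on senior status, so the next rule applies.
Among Quinn, Castillo and Bianchi, by date of first judicial appointment (later first): Quinn and Castillo (22 Jun 2007) before Bianchi (1 Jul 2005).
Among Quinn and Castillo, by date of commission (earlier first): Quinn (24 Sep 2000) before Castillo (15 Mar 2006).
Order: Chaudhari, Moreau, Okafor, Lund, Marino, Ibarra, Quinn, Castillo, Bianchi, Marchetti. So position 4.

4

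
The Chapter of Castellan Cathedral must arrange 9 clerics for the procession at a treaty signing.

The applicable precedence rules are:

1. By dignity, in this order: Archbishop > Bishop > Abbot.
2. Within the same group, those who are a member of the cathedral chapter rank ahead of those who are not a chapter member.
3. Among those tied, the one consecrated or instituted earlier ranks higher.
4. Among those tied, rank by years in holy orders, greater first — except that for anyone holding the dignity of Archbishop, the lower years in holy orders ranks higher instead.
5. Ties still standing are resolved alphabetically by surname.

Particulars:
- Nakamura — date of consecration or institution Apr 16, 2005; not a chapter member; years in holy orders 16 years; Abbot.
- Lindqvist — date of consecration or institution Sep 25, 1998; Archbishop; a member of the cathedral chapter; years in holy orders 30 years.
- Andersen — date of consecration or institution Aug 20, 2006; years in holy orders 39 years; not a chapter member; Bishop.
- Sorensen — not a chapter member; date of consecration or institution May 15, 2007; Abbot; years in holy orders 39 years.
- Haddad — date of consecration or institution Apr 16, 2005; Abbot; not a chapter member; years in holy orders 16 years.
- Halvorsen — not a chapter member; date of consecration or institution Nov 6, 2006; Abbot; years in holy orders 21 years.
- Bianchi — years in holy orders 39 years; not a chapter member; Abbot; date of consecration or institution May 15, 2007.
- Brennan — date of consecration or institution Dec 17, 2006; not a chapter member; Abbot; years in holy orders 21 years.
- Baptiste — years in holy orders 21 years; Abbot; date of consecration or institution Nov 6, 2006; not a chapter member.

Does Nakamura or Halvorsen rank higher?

Nakamura

By dignity: Lindqvist (Archbishop); then Andersen (Bishop); then Haddad, Nakamura, Baptiste, Halvorsen, Brennan, Bianchi and Sorensen (Abbot).
Haddad, Nakamura, Baptiste, Halvorsen, Brennan, Bianchi and Sorensen are each not a chapter member, so the next rule applies.
Among Haddad, Nakamura, Baptiste, Halvorsen, Brennan, Bianchi and Sorensen, by date of consecration or institution (earlier first): Haddad and Nakamura (Apr 16, 2005) before Baptiste and Halvorsen (Nov 6, 2006) before Brennan (Dec 17, 2006) before Bianchi and Sorensen (May 15, 2007).
Haddad and Nakamura both have years in holy orders 16 years, so the next rule applies.
Among Haddad and Nakamura, alphabetically by surname: Haddad before Nakamura.
Baptiste and Halvorsen both have years in holy orders 21 years, so the next rule applies.
Among Baptiste and Halvorsen, alphabetically by surname: Baptiste before Halvorsen.
Bianchi and Sorensen both have years in holy orders 39 years, so the next rule applies.
Among Bianchi and Sorensen, alphabetically by surname: Bianchi before Sorensen.
So Nakamura takes precedence.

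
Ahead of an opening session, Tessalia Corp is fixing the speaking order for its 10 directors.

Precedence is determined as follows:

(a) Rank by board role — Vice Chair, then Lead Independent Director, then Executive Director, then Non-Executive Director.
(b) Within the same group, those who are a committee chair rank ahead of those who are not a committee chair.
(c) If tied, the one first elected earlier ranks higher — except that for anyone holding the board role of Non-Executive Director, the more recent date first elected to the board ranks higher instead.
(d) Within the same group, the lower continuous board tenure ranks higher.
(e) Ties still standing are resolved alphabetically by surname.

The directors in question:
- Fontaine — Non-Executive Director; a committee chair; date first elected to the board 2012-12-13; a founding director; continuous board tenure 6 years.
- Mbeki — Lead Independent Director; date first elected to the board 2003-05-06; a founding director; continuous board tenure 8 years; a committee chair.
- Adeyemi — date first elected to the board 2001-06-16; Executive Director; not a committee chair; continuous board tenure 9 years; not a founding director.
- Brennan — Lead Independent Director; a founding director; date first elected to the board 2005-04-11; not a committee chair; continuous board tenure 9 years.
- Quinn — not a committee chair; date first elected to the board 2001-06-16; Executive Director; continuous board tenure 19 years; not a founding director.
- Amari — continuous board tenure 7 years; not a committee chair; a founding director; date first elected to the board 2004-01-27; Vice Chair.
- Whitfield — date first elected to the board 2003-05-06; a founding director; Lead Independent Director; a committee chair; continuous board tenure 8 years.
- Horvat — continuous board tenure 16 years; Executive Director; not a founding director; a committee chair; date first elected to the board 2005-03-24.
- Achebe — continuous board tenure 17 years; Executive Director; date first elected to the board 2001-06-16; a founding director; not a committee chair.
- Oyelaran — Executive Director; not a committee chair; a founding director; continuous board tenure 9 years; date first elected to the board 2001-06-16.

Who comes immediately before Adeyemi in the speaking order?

By board role: Amari (Vice Chair); then Mbeki, Whitfield and Brennan (Lead Independent Director); then Horvat, Adeyemi, Oyelaran, Achebe and Quinn (Executive Director); then Fontaine (Non-Executive Director).
Among Mbeki, Whitfield and Brennan, a committee chair before not a committee chair: Mbeki and Whitfield (a committee chair) before Brennan (not a committee chair).
Mbeki and Whitfield both have date first elected to the board 2003-05-06, so the next rule applies.
Mbeki and Whitfield both have continuous board tenure 8 years, so the next rule applies.
Among Mbeki and Whitfield, alphabetically by surname: Mbeki before Whitfield.
Among Horvat, Adeyemi, Oyelaran, Achebe and Quinn, a committee chair before not a committee chair: Horvat (a committee chair) before Adeyemi, Oyelaran, Achebe and Quinn (not a committee chair).
Adeyemi, Oyelaran, Achebe and Quinn all have date first elected to the board 2001-06-16, so the next rule applies.
Among Adeyemi, Oyelaran, Achebe and Quinn, by continuous board tenure (lower first): Adeyemi and Oyelaran (9 years) before Achebe (17 years) before Quinn (19 years).
Among Adeyemi and Oyelaran, alphabetically by surname: Adeyemi before Oyelaran.
Order: Amari, Mbeki, Whitfield, Brennan, Horvat, Adeyemi, Oyelaran, Achebe, Quinn, Fontaine.

Horvat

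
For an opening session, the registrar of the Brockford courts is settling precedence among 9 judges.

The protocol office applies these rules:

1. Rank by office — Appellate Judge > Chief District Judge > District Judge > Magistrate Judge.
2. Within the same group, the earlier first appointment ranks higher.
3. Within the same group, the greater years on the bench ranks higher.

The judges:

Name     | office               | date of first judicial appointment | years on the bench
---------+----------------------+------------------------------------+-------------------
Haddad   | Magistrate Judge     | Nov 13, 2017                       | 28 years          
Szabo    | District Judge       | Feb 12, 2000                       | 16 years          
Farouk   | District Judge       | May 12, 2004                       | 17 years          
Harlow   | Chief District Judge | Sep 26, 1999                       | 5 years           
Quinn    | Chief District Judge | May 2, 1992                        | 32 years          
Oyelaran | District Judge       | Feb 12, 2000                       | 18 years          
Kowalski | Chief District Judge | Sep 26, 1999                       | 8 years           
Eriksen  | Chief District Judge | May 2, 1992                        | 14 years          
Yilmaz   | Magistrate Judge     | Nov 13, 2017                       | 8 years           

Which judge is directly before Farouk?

Szabo

By office: Quinn, Eriksen, Kowalski and Harlow (Chief District Judge); then Oyelaran, Szabo and Farouk (District Judge); then Haddad and Yilmaz (Magistrate Judge).
Among Quinn, Eriksen, Kowalski and Harlow, by date of first judicial appointment (earlier first): Quinn and Eriksen (May 2, 1992) before Kowalski and Harlow (Sep 26, 1999).
Among Quinn and Eriksen, by years on the bench (higher first): Quinn (32 years) before Eriksen (14 years).
Among Kowalski and Harlow, by years on the bench (higher first): Kowalski (8 years) before Harlow (5 years).
Among Oyelaran, Szabo and Farouk, by date of first judicial appointment (earlier first): Oyelaran and Szabo (Feb 12, 2000) before Farouk (May 12, 2004).
Among Oyelaran and Szabo, by years on the bench (higher first): Oyelaran (18 years) before Szabo (16 years).
Haddad and Yilmaz both have date of first judicial appointment Nov 13, 2017, so the next rule applies.
Among Haddad and Yilmaz, by years on the bench (higher first): Haddad (28 years) before Yilmaz (8 years).
Order: Quinn, Eriksen, Kowalski, Harlow, Oyelaran, Szabo, Farouk, Haddad, Yilmaz.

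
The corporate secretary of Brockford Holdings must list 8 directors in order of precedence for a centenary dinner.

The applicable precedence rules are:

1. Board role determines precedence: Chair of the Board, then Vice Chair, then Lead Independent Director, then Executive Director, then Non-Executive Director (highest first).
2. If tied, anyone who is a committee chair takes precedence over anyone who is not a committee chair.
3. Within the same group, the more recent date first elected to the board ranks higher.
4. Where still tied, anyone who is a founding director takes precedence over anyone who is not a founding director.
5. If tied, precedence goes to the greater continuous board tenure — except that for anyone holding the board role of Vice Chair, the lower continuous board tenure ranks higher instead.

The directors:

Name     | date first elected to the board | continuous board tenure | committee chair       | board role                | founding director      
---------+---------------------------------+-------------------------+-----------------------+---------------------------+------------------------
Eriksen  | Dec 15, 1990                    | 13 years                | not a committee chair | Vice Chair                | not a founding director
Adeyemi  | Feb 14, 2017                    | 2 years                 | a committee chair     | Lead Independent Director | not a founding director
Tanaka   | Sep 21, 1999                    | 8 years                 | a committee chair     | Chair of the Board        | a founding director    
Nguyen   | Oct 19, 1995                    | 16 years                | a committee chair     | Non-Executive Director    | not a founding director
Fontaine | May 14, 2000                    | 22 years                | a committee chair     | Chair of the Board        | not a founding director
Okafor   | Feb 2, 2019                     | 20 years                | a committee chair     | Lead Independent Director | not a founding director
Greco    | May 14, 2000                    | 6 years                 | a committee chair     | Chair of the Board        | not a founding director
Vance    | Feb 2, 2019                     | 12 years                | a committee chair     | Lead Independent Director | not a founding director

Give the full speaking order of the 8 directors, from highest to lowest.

By board role: Fontaine, Greco and Tanaka (Chair of the Board); then Eriksen (Vice Chair); then Okafor, Vance and Adeyemi (Lead Independent Director); then Nguyen (Non-Executive Director).
Fontaine, Greco and Tanaka are each a committee chair, so the next rule applies.
Among Fontaine, Greco and Tanaka, by date first elected to the board (later first): Fontaine and Greco (May 14, 2000) before Tanaka (Sep 21, 1999).
Fontaine and Greco are each not a founding director, so the next rule applies.
Among Fontaine and Greco, by continuous board tenure (higher first): Fontaine (22 years) before Greco (6 years).
Okafor, Vance and Adeyemi are each a committee chair, so the next rule applies.
Among Okafor, Vance and Adeyemi, by date first elected to the board (later first): Okafor and Vance (Feb 2, 2019) before Adeyemi (Feb 14, 2017).
Okafor and Vance are each not a founding director, so the next rule applies.
Among Okafor and Vance, by continuous board tenure (higher first): Okafor (20 years) before Vance (12 years).
Full order: Fontaine, Greco, Tanaka, Eriksen, Okafor, Vance, Adeyemi, Nguyen.

Fontaine, Greco, Tanaka, Eriksen, Okafor, Vance, Adeyemi, Nguyen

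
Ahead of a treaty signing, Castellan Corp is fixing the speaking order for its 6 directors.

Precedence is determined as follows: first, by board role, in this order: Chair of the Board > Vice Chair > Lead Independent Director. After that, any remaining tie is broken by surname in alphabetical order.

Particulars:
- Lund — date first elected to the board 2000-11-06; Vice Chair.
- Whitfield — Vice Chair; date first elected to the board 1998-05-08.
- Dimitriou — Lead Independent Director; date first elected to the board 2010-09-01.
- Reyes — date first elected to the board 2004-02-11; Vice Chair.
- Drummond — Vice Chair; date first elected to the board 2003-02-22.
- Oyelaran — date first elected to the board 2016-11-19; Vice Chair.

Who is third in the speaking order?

By board role: Drummond, Lund, Oyelaran, Reyes and Whitfield (Vice Chair); then Dimitriou (Lead Independent Director).
Among Drummond, Lund, Oyelaran, Reyes and Whitfield, alphabetically by surname: Drummond before Lund before Oyelaran before Reyes before Whitfield.
Order: Drummond, Lund, Oyelaran, Reyes, Whitfield, Dimitriou.

Oyelaran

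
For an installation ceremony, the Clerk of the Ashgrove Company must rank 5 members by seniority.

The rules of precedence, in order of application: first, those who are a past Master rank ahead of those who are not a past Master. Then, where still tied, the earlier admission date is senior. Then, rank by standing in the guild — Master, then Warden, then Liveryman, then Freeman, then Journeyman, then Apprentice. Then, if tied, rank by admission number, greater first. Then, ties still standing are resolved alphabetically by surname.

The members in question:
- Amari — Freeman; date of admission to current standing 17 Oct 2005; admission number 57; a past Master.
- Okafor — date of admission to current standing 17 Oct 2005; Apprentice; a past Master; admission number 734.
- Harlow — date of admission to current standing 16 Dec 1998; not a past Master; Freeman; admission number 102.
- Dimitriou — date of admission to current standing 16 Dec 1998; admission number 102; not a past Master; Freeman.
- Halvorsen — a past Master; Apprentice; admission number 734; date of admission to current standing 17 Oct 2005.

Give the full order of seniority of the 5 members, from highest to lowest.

By the first rule: Amari, Halvorsen and Okafor (each a past Master); then Dimitriou and Harlow (both not a past Master).
Amari, Halvorsen and Okafor all have date of admission to current standing 17 Oct 2005, so the next rule applies.
Among Amari, Halvorsen and Okafor, by standing in the guild: Amari (Freeman) before Halvorsen and Okafor (Apprentice).
Halvorsen and Okafor both have admission number 734, so the next rule applies.
Among Halvorsen and Okafor, alphabetically by surname: Halvorsen before Okafor.
Dimitriou and Harlow both have date of admission to current standing 16 Dec 1998, so the next rule applies.
Dimitriou and Harlow are each Freeman, so the next rule applies.
Dimitriou and Harlow both have admission number 102, so the next rule applies.
Among Dimitriou and Harlow, alphabetically by surname: Dimitriou before Harlow.
Full order: Amari, Halvorsen, Okafor, Dimitriou, Harlow.

Amari, Halvorsen, Okafor, Dimitriou, Harlow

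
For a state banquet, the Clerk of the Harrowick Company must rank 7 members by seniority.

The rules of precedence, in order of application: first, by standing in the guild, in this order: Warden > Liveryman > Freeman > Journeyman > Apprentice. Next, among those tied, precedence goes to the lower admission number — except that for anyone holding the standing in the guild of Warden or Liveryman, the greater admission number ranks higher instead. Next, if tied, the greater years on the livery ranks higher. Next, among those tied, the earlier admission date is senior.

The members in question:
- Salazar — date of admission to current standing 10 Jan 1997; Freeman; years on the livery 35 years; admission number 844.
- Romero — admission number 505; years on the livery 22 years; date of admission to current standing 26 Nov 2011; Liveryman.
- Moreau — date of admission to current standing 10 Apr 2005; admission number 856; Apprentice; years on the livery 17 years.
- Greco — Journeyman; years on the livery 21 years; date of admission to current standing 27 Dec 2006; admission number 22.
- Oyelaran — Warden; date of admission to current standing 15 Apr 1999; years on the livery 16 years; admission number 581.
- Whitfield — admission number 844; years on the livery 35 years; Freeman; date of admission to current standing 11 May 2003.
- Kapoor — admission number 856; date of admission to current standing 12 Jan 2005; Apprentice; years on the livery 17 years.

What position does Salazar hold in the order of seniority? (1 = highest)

By standing in the guild: Oyelaran (Warden); then Romero (Liveryman); then Salazar and Whitfield (Freeman); then Greco (Journeyman); then Kapoor and Moreau (Apprentice).
Salazar and Whitfield both have admission number 844, so the next rule applies.
Salazar and Whitfield both have years on the livery 35 years, so the next rule applies.
Among Salazar and Whitfield, by date of admission to current standing (earlier first): Salazar (10 Jan 1997) before Whitfield (11 May 2003).
Kapoor and Moreau both have admission number 856, so the next rule applies.
Kapoor and Moreau both have years on the livery 17 years, so the next rule applies.
Among Kapoor and Moreau, by date of admission to current standing (earlier first): Kapoor (12 Jan 2005) before Moreau (10 Apr 2005).
Order: Oyelaran, Romero, Salazar, Whitfield, Greco, Kapoor, Moreau. So position 3.

3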